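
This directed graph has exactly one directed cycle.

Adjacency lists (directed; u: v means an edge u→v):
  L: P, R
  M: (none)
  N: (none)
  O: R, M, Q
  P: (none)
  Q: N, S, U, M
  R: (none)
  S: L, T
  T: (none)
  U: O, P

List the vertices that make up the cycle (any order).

O, Q, U

DFS with gray/black marking from Q:
Q gray
  N gray
  N black
  S gray
    L gray
      P gray
      P black
      R gray
      R black
    L black
    T gray
    T black
  S black
  U gray
    O gray
      O→R: R black — skip
      M gray
      M black
      O→Q: Q is gray → back edge
Back edge closes the cycle Q → U → O → Q; its vertices are {O, Q, U}.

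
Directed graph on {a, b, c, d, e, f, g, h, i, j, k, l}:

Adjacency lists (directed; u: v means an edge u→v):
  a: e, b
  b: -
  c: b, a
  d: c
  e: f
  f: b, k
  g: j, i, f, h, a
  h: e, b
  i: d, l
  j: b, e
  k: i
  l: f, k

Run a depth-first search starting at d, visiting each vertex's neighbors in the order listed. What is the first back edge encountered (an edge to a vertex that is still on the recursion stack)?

DFS from d (visiting each vertex's neighbors in the order listed); mark gray on enter, black on exit:
d gray
  c gray
    b gray
    b black
    a gray
      e gray
        f gray
          f→b: b black — skip
          k gray
            i gray
              i→d: d is gray → back edge
First back edge: i → d.

i->d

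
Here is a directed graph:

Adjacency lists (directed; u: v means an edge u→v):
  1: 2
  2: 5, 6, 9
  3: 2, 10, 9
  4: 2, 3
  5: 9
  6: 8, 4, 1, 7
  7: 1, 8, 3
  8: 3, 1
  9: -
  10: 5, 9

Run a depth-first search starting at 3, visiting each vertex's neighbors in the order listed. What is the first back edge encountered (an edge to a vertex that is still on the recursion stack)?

8→3

DFS from 3 (visiting each vertex's neighbors in the order listed); mark gray on enter, black on exit:
3 gray
  2 gray
    5 gray
      9 gray
      9 black
    5 black
    6 gray
      8 gray
        8→3: 3 is gray → back edge
First back edge: 8 → 3.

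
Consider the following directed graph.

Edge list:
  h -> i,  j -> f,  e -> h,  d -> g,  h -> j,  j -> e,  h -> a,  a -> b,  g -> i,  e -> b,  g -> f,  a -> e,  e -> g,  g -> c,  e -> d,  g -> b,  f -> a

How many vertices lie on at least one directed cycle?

A vertex is on a directed cycle iff it belongs to a strongly connected component of size ≥ 2 (or has a self-loop).
The vertices on cycles are {a, d, e, f, g, h, j} — 7 in total.

7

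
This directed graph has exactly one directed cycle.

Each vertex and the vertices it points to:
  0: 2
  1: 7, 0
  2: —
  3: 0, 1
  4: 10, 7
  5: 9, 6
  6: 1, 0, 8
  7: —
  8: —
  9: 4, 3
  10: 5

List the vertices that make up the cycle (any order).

DFS with gray/black marking from 5:
5 gray
  9 gray
    4 gray
      10 gray
        10→5: 5 is gray → back edge
Back edge closes the cycle 5 → 9 → 4 → 10 → 5; its vertices are {4, 5, 9, 10}.

4, 5, 9, 10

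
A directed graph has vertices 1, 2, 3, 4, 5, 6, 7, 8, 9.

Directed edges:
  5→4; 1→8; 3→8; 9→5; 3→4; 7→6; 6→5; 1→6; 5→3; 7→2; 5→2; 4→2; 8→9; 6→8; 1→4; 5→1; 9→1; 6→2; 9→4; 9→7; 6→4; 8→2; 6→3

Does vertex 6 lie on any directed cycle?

Yes

6 is on a cycle iff 6 can reach itself via ≥1 edge.
6 → 5 → 1 → 6 — yes.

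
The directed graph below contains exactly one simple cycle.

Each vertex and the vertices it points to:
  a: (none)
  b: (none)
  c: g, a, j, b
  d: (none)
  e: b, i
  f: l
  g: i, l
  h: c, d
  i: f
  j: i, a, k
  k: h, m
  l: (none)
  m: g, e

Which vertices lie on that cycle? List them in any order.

c, h, j, k

DFS with gray/black marking from k:
k gray
  h gray
    c gray
      g gray
        i gray
          f gray
            l gray
            l black
          f black
        i black
        g→l: l black — skip
      g black
      a gray
      a black
      j gray
        j→i: i black — skip
        j→a: a black — skip
        j→k: k is gray → back edge
Back edge closes the cycle k → h → c → j → k; its vertices are {c, h, j, k}.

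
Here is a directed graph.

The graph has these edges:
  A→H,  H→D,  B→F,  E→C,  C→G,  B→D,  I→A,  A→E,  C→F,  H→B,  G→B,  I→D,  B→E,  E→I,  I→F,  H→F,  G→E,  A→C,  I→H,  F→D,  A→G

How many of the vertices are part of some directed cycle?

7

A vertex is on a directed cycle iff it belongs to a strongly connected component of size ≥ 2 (or has a self-loop).
The vertices on cycles are {A, B, C, E, G, H, I} — 7 in total.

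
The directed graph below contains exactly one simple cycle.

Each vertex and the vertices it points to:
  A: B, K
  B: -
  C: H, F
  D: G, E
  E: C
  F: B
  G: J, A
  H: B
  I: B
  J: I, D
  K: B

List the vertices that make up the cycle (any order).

D, G, J

DFS with gray/black marking from J:
J gray
  I gray
    B gray
    B black
  I black
  D gray
    G gray
      G→J: J is gray → back edge
Back edge closes the cycle J → D → G → J; its vertices are {D, G, J}.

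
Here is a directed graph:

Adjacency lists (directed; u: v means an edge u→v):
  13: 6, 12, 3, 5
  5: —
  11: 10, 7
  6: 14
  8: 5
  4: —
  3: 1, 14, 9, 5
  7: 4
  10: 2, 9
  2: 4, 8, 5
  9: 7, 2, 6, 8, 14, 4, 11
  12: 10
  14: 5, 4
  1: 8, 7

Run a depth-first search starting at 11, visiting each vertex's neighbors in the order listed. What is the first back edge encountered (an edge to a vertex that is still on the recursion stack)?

DFS from 11 (visiting each vertex's neighbors in the order listed); mark gray on enter, black on exit:
11 gray
  10 gray
    2 gray
      4 gray
      4 black
      8 gray
        5 gray
        5 black
      8 black
      2→5: 5 black — skip
    2 black
    9 gray
      7 gray
        7→4: 4 black — skip
      7 black
      9→2: 2 black — skip
      6 gray
        14 gray
          14→5: 5 black — skip
          14→4: 4 black — skip
        14 black
      6 black
      9→8: 8 black — skip
      9→14: 14 black — skip
      9→4: 4 black — skip
      9→11: 11 is gray → back edge
First back edge: 9 → 11.

9->11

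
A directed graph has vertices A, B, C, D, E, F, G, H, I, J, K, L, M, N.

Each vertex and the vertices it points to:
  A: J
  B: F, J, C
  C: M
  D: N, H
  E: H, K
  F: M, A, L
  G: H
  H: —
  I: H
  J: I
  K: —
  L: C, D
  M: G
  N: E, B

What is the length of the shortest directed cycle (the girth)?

For each vertex v, BFS finds the shortest path from v back to v.
The shortest such closed walk is N → B → F → L → D → N, length 5.

5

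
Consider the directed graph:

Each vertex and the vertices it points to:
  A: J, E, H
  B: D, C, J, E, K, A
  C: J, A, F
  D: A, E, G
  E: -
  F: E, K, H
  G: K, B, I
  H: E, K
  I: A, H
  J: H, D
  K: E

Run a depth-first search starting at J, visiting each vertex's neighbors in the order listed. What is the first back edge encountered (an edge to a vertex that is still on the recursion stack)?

A→J

DFS from J (visiting each vertex's neighbors in the order listed); mark gray on enter, black on exit:
J gray
  H gray
    E gray
    E black
    K gray
      K→E: E black — skip
    K black
  H black
  D gray
    A gray
      A→J: J is gray → back edge
First back edge: A → J.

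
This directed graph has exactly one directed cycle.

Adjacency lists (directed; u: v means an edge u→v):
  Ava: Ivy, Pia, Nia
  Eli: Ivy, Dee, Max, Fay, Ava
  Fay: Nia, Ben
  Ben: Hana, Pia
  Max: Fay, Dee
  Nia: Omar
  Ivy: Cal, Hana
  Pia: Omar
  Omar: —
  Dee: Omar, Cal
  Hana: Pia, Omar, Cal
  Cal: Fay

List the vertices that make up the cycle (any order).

DFS with gray/black marking from Fay:
Fay gray
  Nia gray
    Omar gray
    Omar black
  Nia black
  Ben gray
    Hana gray
      Pia gray
        Pia→Omar: Omar black — skip
      Pia black
      Hana→Omar: Omar black — skip
      Cal gray
        Cal→Fay: Fay is gray → back edge
Back edge closes the cycle Fay → Ben → Hana → Cal → Fay; its vertices are {Ben, Cal, Fay, Hana}.

Ben, Cal, Fay, Hana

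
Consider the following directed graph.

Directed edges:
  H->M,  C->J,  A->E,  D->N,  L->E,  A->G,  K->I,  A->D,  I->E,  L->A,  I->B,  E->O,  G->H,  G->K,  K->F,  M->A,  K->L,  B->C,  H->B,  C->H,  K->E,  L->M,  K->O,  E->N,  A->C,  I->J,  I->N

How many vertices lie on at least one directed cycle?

9

A vertex is on a directed cycle iff it belongs to a strongly connected component of size ≥ 2 (or has a self-loop).
The vertices on cycles are {A, B, C, G, H, I, K, L, M} — 9 in total.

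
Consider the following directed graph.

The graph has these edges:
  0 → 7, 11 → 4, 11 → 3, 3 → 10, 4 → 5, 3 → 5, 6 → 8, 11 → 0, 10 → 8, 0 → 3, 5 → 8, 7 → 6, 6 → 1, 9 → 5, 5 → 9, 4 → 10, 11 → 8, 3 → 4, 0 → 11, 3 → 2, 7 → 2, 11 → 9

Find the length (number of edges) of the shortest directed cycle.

2

For each vertex v, BFS finds the shortest path from v back to v.
The shortest such closed walk is 11 → 0 → 11, length 2.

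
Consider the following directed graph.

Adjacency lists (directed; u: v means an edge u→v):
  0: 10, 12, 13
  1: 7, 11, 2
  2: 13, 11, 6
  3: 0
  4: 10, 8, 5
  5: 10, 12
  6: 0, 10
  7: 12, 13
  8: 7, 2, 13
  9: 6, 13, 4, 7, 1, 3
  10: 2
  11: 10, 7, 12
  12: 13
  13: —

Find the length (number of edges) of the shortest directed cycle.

For each vertex v, BFS finds the shortest path from v back to v.
The shortest such closed walk is 6 → 10 → 2 → 6, length 3.

3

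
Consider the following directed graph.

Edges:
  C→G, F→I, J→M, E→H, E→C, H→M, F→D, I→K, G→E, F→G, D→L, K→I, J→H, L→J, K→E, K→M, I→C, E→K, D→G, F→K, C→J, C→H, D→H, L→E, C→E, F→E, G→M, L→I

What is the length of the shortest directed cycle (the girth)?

2

For each vertex v, BFS finds the shortest path from v back to v.
The shortest such closed walk is K → E → K, length 2.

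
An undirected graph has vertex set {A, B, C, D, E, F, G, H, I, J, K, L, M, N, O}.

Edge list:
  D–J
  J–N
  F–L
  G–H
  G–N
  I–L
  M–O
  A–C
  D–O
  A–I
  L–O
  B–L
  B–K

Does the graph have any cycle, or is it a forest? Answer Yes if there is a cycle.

DFS, tracking each vertex's parent; an edge to a visited non-parent vertex closes a cycle.
Start from A:
visit A (parent –)
  visit C (parent A)
    C–A: parent, skip
  visit I (parent A)
    visit L (parent I)
      visit F (parent L)
        F–L: parent, skip
      visit B (parent L)
        B–L: parent, skip
        visit K (parent B)
          K–B: parent, skip
      visit O (parent L)
        visit D (parent O)
          visit J (parent D)
            J–D: parent, skip
            visit N (parent J)
              N–J: parent, skip
              visit G (parent N)
                visit H (parent G)
                  H–G: parent, skip
                G–N: parent, skip
          D–O: parent, skip
        visit M (parent O)
          M–O: parent, skip
        O–L: parent, skip
      L–I: parent, skip
    I–A: parent, skip
visit E (parent –)
No non-parent visited neighbor found — the graph is a forest.

No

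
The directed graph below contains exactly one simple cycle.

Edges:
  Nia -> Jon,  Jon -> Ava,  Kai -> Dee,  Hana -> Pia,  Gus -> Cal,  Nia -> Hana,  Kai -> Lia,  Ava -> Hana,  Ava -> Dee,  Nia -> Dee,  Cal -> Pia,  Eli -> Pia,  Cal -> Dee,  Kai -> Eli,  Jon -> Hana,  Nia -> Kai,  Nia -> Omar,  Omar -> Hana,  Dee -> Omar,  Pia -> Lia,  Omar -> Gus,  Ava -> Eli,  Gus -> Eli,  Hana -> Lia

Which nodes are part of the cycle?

Cal, Dee, Gus, Omar

DFS with gray/black marking from Omar:
Omar gray
  Hana gray
    Pia gray
      Lia gray
      Lia black
    Pia black
    Hana→Lia: Lia black — skip
  Hana black
  Gus gray
    Cal gray
      Cal→Pia: Pia black — skip
      Dee gray
        Dee→Omar: Omar is gray → back edge
Back edge closes the cycle Omar → Gus → Cal → Dee → Omar; its vertices are {Cal, Dee, Gus, Omar}.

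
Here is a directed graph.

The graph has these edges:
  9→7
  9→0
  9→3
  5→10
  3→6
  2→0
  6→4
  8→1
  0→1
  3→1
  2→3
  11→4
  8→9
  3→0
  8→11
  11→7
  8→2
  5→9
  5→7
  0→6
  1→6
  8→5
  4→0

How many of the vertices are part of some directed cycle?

A vertex is on a directed cycle iff it belongs to a strongly connected component of size ≥ 2 (or has a self-loop).
The vertices on cycles are {0, 1, 4, 6} — 4 in total.

4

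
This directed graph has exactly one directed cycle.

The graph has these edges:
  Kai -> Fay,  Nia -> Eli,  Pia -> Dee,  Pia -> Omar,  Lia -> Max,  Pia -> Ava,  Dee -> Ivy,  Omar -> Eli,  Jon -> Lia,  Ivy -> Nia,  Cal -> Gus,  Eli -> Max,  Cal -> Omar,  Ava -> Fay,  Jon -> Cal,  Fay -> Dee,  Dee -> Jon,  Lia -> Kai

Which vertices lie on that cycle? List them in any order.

Dee, Fay, Jon, Kai, Lia

DFS with gray/black marking from Dee:
Dee gray
  Ivy gray
    Nia gray
      Eli gray
        Max gray
        Max black
      Eli black
    Nia black
  Ivy black
  Jon gray
    Lia gray
      Lia→Max: Max black — skip
      Kai gray
        Fay gray
          Fay→Dee: Dee is gray → back edge
Back edge closes the cycle Dee → Jon → Lia → Kai → Fay → Dee; its vertices are {Dee, Fay, Jon, Kai, Lia}.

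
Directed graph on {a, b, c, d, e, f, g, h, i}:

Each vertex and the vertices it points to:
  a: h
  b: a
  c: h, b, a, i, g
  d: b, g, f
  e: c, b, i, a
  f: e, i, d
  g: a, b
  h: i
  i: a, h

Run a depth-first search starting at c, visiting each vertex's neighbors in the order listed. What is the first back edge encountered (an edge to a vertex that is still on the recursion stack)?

a->h

DFS from c (visiting each vertex's neighbors in the order listed); mark gray on enter, black on exit:
c gray
  h gray
    i gray
      a gray
        a→h: h is gray → back edge
First back edge: a → h.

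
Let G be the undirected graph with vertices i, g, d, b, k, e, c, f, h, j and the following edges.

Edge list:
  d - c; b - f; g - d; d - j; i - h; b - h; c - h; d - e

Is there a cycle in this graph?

DFS, tracking each vertex's parent; an edge to a visited non-parent vertex closes a cycle.
Start from c:
visit c (parent –)
  visit d (parent c)
    visit g (parent d)
      g–d: parent, skip
    visit j (parent d)
      j–d: parent, skip
    visit e (parent d)
      e–d: parent, skip
    d–c: parent, skip
  visit h (parent c)
    visit i (parent h)
      i–h: parent, skip
    visit b (parent h)
      visit f (parent b)
        f–b: parent, skip
      b–h: parent, skip
    h–c: parent, skip
visit k (parent –)
No non-parent visited neighbor found — the graph is a forest.

No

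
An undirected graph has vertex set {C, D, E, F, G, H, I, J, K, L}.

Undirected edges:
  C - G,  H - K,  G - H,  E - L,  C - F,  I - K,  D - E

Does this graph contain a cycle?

DFS, tracking each vertex's parent; an edge to a visited non-parent vertex closes a cycle.
Start from I:
visit I (parent –)
  visit K (parent I)
    K–I: parent, skip
    visit H (parent K)
      visit G (parent H)
        G–H: parent, skip
        visit C (parent G)
          visit F (parent C)
            F–C: parent, skip
          C–G: parent, skip
      H–K: parent, skip
visit D (parent –)
  visit E (parent D)
    visit L (parent E)
      L–E: parent, skip
    E–D: parent, skip
visit J (parent –)
No non-parent visited neighbor found — the graph is a forest.

No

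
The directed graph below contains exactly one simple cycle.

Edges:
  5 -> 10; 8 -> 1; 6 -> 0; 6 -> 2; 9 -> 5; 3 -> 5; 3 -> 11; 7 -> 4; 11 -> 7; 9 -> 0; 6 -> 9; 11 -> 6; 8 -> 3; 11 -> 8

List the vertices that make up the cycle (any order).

DFS with gray/black marking from 11:
11 gray
  7 gray
    4 gray
    4 black
  7 black
  8 gray
    3 gray
      5 gray
        10 gray
        10 black
      5 black
      3→11: 11 is gray → back edge
Back edge closes the cycle 11 → 8 → 3 → 11; its vertices are {3, 8, 11}.

3, 8, 11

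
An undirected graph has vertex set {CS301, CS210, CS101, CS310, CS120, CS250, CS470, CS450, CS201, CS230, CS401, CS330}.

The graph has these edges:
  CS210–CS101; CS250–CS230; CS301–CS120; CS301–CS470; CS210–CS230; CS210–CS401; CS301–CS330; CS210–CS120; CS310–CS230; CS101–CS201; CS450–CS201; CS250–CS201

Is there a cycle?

DFS, tracking each vertex's parent; an edge to a visited non-parent vertex closes a cycle.
Start from CS330:
visit CS330 (parent –)
  visit CS301 (parent CS330)
    visit CS470 (parent CS301)
      CS470–CS301: parent, skip
    CS301–CS330: parent, skip
    visit CS120 (parent CS301)
      CS120–CS301: parent, skip
      visit CS210 (parent CS120)
        visit CS101 (parent CS210)
          CS101–CS210: parent, skip
          visit CS201 (parent CS101)
            visit CS250 (parent CS201)
              CS250–CS201: parent, skip
              visit CS230 (parent CS250)
                CS230–CS250: parent, skip
                visit CS310 (parent CS230)
                  CS310–CS230: parent, skip
                CS230–CS210: CS210 visited and ≠ parent → cycle
Cycle: CS210 – CS101 – CS201 – CS250 – CS230 – CS210.

Yes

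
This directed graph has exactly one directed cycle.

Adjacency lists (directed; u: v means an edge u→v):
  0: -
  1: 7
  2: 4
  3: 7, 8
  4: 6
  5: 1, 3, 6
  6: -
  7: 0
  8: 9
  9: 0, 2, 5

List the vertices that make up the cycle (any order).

3, 5, 8, 9

DFS with gray/black marking from 8:
8 gray
  9 gray
    0 gray
    0 black
    2 gray
      4 gray
        6 gray
        6 black
      4 black
    2 black
    5 gray
      1 gray
        7 gray
          7→0: 0 black — skip
        7 black
      1 black
      3 gray
        3→7: 7 black — skip
        3→8: 8 is gray → back edge
Back edge closes the cycle 8 → 9 → 5 → 3 → 8; its vertices are {3, 5, 8, 9}.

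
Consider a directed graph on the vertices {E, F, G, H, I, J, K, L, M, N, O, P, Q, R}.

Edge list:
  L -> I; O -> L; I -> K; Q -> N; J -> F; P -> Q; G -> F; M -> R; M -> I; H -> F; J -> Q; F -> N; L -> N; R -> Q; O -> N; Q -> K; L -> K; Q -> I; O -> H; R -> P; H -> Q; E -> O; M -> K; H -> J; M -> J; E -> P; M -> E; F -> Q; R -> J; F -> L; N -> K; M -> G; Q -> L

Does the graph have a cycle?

DFS with white/gray/black marking, starting from E:
E gray
  O gray
    L gray
      N gray
        K gray
        K black
      N black
      L→K: K black — skip
      I gray
        I→K: K black — skip
      I black
    L black
    O→N: N black — skip
    H gray
      F gray
        F→L: L black — skip
        Q gray
          Q→L: L black — skip
          Q→N: N black — skip
          Q→I: I black — skip
          Q→K: K black — skip
        Q black
        F→N: N black — skip
      F black
      H→Q: Q black — skip
      J gray
        J→Q: Q black — skip
        J→F: F black — skip
      J black
    H black
  O black
  P gray
    P→Q: Q black — skip
  P black
E black
G gray
  G→F: F black — skip
G black
M gray
  M→K: K black — skip
  R gray
    R→P: P black — skip
    R→J: J black — skip
    R→Q: Q black — skip
  R black
  M→I: I black — skip
  M→E: E black — skip
  M→G: G black — skip
  M→J: J black — skip
M black
Every edge goes to a white or black vertex — no back edge, so the graph is acyclic.

No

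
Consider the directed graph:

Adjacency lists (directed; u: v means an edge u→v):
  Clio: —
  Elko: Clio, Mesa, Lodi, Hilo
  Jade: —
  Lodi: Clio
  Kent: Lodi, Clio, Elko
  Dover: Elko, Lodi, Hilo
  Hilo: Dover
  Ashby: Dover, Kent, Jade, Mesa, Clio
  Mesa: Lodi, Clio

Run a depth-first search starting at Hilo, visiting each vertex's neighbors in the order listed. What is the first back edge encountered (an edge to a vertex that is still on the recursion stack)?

Elko->Hilo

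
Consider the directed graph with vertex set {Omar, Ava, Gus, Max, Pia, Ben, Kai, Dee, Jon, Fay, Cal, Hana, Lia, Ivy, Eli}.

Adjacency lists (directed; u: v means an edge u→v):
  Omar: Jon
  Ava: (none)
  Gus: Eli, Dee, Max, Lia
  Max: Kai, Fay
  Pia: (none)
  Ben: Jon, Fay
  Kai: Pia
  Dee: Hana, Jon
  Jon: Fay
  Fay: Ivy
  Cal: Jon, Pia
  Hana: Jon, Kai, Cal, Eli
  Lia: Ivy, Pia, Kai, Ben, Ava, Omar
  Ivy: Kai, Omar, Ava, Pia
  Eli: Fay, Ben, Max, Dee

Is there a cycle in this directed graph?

Yes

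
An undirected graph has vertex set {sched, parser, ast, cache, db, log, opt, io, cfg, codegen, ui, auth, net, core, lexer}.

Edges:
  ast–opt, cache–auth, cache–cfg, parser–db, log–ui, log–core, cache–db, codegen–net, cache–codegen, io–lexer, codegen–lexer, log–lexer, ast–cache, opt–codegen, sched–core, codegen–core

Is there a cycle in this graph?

DFS, tracking each vertex's parent; an edge to a visited non-parent vertex closes a cycle.
Start from net:
visit net (parent –)
  visit codegen (parent net)
    visit opt (parent codegen)
      visit ast (parent opt)
        ast–opt: parent, skip
        visit cache (parent ast)
          cache–codegen: codegen visited and ≠ parent → cycle
Cycle: codegen – opt – ast – cache – codegen.

Yes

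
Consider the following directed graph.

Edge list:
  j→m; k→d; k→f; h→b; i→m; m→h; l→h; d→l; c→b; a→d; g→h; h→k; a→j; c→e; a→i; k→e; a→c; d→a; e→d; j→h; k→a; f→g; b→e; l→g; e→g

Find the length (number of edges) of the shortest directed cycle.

2

For each vertex v, BFS finds the shortest path from v back to v.
The shortest such closed walk is a → d → a, length 2.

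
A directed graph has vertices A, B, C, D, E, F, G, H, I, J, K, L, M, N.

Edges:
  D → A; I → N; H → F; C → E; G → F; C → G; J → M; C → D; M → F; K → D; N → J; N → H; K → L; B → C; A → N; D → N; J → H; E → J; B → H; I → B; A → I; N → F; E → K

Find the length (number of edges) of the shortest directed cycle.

5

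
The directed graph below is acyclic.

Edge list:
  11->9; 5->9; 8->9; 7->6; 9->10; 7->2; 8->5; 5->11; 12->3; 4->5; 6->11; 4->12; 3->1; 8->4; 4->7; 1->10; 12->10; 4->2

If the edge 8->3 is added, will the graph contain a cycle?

No

Adding 8→3 creates a cycle iff 3 can already reach 8.
Explore from 3: no path reaches 8. The graph stays acyclic.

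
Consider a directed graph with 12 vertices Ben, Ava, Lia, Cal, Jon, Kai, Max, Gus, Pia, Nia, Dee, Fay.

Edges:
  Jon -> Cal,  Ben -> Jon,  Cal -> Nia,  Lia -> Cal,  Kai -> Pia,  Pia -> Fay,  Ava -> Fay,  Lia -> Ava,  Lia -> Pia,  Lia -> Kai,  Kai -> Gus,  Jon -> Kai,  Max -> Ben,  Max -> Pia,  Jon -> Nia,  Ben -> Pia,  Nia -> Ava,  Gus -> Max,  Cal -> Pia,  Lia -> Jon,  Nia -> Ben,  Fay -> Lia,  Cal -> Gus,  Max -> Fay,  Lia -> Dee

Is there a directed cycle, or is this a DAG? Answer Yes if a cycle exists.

Yes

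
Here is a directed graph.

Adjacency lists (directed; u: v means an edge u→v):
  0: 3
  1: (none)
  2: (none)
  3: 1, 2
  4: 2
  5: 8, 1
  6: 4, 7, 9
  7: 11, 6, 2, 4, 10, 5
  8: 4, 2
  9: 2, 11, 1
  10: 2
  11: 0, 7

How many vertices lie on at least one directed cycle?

4

A vertex is on a directed cycle iff it belongs to a strongly connected component of size ≥ 2 (or has a self-loop).
The vertices on cycles are {6, 7, 9, 11} — 4 in total.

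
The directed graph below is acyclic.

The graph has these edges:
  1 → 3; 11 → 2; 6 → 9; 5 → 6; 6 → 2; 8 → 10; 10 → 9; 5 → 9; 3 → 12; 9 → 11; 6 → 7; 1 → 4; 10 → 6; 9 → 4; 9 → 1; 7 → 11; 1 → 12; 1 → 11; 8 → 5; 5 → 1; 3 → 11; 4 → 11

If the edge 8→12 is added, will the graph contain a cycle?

No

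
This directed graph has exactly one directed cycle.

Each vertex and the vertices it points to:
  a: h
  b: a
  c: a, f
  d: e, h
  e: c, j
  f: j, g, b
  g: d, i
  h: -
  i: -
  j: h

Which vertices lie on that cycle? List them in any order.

c, d, e, f, g

DFS with gray/black marking from e:
e gray
  c gray
    a gray
      h gray
      h black
    a black
    f gray
      j gray
        j→h: h black — skip
      j black
      g gray
        d gray
          d→e: e is gray → back edge
Back edge closes the cycle e → c → f → g → d → e; its vertices are {c, d, e, f, g}.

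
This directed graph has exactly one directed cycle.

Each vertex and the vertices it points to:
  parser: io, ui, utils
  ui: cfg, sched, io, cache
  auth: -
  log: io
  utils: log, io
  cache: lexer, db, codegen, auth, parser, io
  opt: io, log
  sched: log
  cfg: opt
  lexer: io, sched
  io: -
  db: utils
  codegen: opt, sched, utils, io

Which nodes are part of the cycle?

ui, cache, parser

DFS with gray/black marking from ui:
ui gray
  cfg gray
    opt gray
      io gray
      io black
      log gray
        log→io: io black — skip
      log black
    opt black
  cfg black
  sched gray
    sched→log: log black — skip
  sched black
  ui→io: io black — skip
  cache gray
    lexer gray
      lexer→io: io black — skip
      lexer→sched: sched black — skip
    lexer black
    db gray
      utils gray
        utils→log: log black — skip
        utils→io: io black — skip
      utils black
    db black
    codegen gray
      codegen→opt: opt black — skip
      codegen→sched: sched black — skip
      codegen→utils: utils black — skip
      codegen→io: io black — skip
    codegen black
    auth gray
    auth black
    parser gray
      parser→io: io black — skip
      parser→ui: ui is gray → back edge
Back edge closes the cycle ui → cache → parser → ui; its vertices are {ui, cache, parser}.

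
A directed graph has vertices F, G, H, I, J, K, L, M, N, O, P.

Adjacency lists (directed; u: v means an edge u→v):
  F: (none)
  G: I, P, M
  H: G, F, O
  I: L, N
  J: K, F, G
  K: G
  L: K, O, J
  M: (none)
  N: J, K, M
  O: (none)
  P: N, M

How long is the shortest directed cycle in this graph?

4

For each vertex v, BFS finds the shortest path from v back to v.
The shortest such closed walk is G → P → N → K → G, length 4.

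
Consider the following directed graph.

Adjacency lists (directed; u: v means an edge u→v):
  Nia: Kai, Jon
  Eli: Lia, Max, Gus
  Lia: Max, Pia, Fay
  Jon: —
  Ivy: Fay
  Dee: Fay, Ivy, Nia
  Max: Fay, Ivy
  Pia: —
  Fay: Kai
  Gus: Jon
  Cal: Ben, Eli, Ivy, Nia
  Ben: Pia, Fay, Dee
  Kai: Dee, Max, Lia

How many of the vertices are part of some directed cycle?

A vertex is on a directed cycle iff it belongs to a strongly connected component of size ≥ 2 (or has a self-loop).
The vertices on cycles are {Dee, Fay, Ivy, Kai, Lia, Max, Nia} — 7 in total.

7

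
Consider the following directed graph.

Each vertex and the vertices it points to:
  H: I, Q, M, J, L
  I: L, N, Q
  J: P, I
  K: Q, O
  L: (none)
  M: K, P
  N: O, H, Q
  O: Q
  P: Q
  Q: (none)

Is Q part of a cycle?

Q lies on a cycle iff there is a path from Q back to itself.
Exploring from Q, it never reaches itself; equivalently, its strongly connected component is a singleton.

No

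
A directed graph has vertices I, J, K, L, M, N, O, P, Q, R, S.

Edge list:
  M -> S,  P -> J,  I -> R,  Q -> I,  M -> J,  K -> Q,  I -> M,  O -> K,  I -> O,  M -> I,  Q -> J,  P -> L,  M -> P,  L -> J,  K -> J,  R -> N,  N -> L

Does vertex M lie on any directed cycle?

Yes

M is on a cycle iff M can reach itself via ≥1 edge.
M → I → M — yes.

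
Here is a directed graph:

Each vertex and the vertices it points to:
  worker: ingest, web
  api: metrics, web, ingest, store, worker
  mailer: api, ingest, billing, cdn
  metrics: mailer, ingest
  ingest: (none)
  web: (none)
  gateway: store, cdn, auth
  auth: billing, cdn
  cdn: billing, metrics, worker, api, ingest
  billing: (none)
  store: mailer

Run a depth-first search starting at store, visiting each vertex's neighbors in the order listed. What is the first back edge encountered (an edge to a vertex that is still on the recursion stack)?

metrics->mailer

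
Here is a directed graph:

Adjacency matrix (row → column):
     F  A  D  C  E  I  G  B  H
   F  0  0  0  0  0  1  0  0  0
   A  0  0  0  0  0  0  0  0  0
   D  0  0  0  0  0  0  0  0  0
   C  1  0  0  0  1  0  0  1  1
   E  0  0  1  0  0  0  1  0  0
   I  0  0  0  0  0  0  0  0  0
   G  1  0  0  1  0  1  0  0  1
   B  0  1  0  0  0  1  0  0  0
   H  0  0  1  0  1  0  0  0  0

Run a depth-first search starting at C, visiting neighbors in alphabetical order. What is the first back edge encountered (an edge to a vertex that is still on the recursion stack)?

DFS from C (visiting neighbors in alphabetical order); mark gray on enter, black on exit:
C gray
  B gray
    A gray
    A black
    I gray
    I black
  B black
  E gray
    D gray
    D black
    G gray
      G→C: C is gray → back edge
First back edge: G → C.

G->C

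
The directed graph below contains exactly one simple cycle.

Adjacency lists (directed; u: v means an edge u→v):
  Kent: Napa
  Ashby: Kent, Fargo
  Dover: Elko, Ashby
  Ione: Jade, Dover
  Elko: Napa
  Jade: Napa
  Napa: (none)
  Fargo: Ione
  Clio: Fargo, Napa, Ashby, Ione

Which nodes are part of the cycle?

DFS with gray/black marking from Ione:
Ione gray
  Jade gray
    Napa gray
    Napa black
  Jade black
  Dover gray
    Elko gray
      Elko→Napa: Napa black — skip
    Elko black
    Ashby gray
      Kent gray
        Kent→Napa: Napa black — skip
      Kent black
      Fargo gray
        Fargo→Ione: Ione is gray → back edge
Back edge closes the cycle Ione → Dover → Ashby → Fargo → Ione; its vertices are {Ione, Ashby, Dover, Fargo}.

Ione, Ashby, Dover, Fargo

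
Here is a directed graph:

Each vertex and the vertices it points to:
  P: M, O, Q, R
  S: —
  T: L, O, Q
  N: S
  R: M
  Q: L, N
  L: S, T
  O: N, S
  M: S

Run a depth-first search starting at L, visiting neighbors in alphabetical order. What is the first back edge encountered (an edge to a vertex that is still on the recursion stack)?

DFS from L (visiting neighbors in alphabetical order); mark gray on enter, black on exit:
L gray
  S gray
  S black
  T gray
    T→L: L is gray → back edge
First back edge: T → L.

T→L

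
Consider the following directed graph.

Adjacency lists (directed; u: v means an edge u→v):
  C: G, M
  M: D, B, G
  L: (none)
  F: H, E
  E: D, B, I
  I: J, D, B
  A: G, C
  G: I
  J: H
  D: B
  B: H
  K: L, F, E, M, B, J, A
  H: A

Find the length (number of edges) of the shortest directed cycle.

5

For each vertex v, BFS finds the shortest path from v back to v.
The shortest such closed walk is A → G → I → B → H → A, length 5.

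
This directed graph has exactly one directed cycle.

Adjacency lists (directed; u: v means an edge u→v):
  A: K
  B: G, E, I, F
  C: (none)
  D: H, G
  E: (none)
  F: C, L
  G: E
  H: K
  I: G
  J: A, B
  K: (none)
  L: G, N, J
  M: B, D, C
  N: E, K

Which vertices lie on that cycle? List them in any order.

B, F, J, L

DFS with gray/black marking from B:
B gray
  G gray
    E gray
    E black
  G black
  B→E: E black — skip
  I gray
    I→G: G black — skip
  I black
  F gray
    C gray
    C black
    L gray
      L→G: G black — skip
      N gray
        N→E: E black — skip
        K gray
        K black
      N black
      J gray
        A gray
          A→K: K black — skip
        A black
        J→B: B is gray → back edge
Back edge closes the cycle B → F → L → J → B; its vertices are {B, F, J, L}.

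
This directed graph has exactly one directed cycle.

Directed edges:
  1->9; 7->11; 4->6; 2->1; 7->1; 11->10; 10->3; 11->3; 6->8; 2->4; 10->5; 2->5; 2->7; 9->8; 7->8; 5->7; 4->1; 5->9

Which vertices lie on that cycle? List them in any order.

5, 7, 10, 11

DFS with gray/black marking from 5:
5 gray
  7 gray
    11 gray
      10 gray
        10→5: 5 is gray → back edge
Back edge closes the cycle 5 → 7 → 11 → 10 → 5; its vertices are {5, 7, 10, 11}.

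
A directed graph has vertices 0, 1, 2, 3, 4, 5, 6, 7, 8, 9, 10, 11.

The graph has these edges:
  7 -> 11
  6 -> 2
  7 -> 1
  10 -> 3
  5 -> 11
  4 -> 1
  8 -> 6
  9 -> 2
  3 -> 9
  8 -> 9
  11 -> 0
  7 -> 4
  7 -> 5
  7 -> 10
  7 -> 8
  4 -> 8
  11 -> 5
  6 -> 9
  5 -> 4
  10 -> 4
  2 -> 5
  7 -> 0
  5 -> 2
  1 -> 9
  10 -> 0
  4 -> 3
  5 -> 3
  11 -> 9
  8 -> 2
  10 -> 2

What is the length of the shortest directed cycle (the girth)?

For each vertex v, BFS finds the shortest path from v back to v.
The shortest such closed walk is 11 → 5 → 11, length 2.

2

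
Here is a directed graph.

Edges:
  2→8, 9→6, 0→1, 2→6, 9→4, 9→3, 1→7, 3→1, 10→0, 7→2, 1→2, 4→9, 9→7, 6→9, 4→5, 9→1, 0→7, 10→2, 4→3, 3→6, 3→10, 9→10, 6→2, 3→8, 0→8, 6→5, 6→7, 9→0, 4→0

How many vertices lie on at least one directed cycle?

9

A vertex is on a directed cycle iff it belongs to a strongly connected component of size ≥ 2 (or has a self-loop).
The vertices on cycles are {0, 1, 2, 3, 4, 6, 7, 9, 10} — 9 in total.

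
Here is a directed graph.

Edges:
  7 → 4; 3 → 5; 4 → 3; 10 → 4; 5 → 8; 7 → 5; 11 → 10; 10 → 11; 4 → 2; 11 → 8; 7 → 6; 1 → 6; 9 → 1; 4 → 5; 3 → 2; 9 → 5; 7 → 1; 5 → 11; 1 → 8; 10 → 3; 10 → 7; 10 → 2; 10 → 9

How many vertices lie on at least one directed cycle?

7

A vertex is on a directed cycle iff it belongs to a strongly connected component of size ≥ 2 (or has a self-loop).
The vertices on cycles are {3, 4, 5, 7, 9, 10, 11} — 7 in total.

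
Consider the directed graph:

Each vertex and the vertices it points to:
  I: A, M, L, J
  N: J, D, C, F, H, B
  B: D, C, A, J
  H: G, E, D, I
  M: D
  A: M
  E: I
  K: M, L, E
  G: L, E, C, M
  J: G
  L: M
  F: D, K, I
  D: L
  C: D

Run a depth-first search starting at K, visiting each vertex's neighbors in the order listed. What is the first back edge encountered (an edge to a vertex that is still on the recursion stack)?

L->M

DFS from K (visiting each vertex's neighbors in the order listed); mark gray on enter, black on exit:
K gray
  M gray
    D gray
      L gray
        L→M: M is gray → back edge
First back edge: L → M.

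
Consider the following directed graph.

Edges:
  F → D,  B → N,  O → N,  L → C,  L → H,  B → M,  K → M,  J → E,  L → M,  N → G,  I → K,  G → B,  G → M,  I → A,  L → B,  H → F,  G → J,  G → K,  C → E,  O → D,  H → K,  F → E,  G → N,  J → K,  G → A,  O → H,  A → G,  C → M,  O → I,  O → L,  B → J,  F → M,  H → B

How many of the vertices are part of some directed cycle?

A vertex is on a directed cycle iff it belongs to a strongly connected component of size ≥ 2 (or has a self-loop).
The vertices on cycles are {A, B, G, N} — 4 in total.

4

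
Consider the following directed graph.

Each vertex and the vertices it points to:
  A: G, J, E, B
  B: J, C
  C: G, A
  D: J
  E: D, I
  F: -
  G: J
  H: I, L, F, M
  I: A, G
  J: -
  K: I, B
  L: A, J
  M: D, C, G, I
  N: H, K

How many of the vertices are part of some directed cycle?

5

A vertex is on a directed cycle iff it belongs to a strongly connected component of size ≥ 2 (or has a self-loop).
The vertices on cycles are {A, B, C, E, I} — 5 in total.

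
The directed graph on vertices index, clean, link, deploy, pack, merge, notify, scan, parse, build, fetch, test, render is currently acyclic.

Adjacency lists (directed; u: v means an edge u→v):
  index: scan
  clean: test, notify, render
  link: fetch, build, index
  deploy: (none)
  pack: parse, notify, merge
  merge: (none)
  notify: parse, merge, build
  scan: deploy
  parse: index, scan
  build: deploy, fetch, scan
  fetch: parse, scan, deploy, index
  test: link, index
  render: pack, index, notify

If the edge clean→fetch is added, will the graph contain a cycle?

Adding clean→fetch creates a cycle iff fetch can already reach clean.
Explore from fetch: no path reaches clean. The graph stays acyclic.

No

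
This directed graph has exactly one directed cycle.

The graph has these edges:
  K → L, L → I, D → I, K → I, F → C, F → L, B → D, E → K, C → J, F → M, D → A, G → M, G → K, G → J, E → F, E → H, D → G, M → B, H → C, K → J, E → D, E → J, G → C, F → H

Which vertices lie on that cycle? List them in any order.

DFS with gray/black marking from D:
D gray
  I gray
  I black
  G gray
    M gray
      B gray
        B→D: D is gray → back edge
Back edge closes the cycle D → G → M → B → D; its vertices are {B, D, G, M}.

B, D, G, M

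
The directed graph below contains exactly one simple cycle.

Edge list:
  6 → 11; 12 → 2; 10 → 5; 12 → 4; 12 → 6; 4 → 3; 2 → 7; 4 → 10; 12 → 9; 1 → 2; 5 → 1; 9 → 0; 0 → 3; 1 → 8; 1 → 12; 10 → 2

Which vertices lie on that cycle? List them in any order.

DFS with gray/black marking from 1:
1 gray
  8 gray
  8 black
  12 gray
    2 gray
      7 gray
      7 black
    2 black
    9 gray
      0 gray
        3 gray
        3 black
      0 black
    9 black
    4 gray
      10 gray
        5 gray
          5→1: 1 is gray → back edge
Back edge closes the cycle 1 → 12 → 4 → 10 → 5 → 1; its vertices are {1, 4, 5, 10, 12}.

1, 4, 5, 10, 12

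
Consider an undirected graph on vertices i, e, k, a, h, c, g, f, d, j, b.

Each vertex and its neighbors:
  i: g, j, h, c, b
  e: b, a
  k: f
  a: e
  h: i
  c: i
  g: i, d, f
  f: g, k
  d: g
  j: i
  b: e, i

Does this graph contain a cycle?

No

DFS, tracking each vertex's parent; an edge to a visited non-parent vertex closes a cycle.
Start from d:
visit d (parent –)
  visit g (parent d)
    visit i (parent g)
      i–g: parent, skip
      visit j (parent i)
        j–i: parent, skip
      visit h (parent i)
        h–i: parent, skip
      visit c (parent i)
        c–i: parent, skip
      visit b (parent i)
        visit e (parent b)
          e–b: parent, skip
          visit a (parent e)
            a–e: parent, skip
        b–i: parent, skip
    g–d: parent, skip
    visit f (parent g)
      f–g: parent, skip
      visit k (parent f)
        k–f: parent, skip
No non-parent visited neighbor found — the graph is a forest.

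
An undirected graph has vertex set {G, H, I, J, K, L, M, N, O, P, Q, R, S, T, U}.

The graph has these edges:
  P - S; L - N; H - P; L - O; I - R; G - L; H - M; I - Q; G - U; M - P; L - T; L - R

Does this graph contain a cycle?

Yes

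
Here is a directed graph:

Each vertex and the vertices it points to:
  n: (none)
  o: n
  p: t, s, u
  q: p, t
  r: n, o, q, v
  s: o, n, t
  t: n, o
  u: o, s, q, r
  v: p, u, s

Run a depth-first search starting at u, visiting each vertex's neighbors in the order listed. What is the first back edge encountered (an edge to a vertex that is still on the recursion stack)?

p→u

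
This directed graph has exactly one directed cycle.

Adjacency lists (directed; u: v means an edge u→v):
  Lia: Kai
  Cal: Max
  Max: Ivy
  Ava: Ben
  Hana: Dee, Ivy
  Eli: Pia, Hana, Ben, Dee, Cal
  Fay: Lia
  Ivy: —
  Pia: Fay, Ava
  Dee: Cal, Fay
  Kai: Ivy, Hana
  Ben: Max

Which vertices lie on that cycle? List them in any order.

DFS with gray/black marking from Dee:
Dee gray
  Cal gray
    Max gray
      Ivy gray
      Ivy black
    Max black
  Cal black
  Fay gray
    Lia gray
      Kai gray
        Kai→Ivy: Ivy black — skip
        Hana gray
          Hana→Dee: Dee is gray → back edge
Back edge closes the cycle Dee → Fay → Lia → Kai → Hana → Dee; its vertices are {Dee, Fay, Kai, Lia, Hana}.

Dee, Fay, Kai, Lia, Hana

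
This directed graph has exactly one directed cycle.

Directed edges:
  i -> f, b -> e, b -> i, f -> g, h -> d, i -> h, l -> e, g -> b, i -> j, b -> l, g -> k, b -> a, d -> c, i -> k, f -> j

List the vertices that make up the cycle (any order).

b, f, g, i

DFS with gray/black marking from b:
b gray
  e gray
  e black
  l gray
    l→e: e black — skip
  l black
  a gray
  a black
  i gray
    j gray
    j black
    k gray
    k black
    f gray
      g gray
        g→k: k black — skip
        g→b: b is gray → back edge
Back edge closes the cycle b → i → f → g → b; its vertices are {b, f, g, i}.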